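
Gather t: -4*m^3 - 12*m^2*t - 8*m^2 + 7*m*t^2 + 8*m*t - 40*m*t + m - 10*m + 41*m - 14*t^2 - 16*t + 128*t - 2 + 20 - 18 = -4*m^3 - 8*m^2 + 32*m + t^2*(7*m - 14) + t*(-12*m^2 - 32*m + 112)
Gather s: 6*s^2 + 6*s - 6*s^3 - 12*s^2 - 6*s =-6*s^3 - 6*s^2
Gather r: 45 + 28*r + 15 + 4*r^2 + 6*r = 4*r^2 + 34*r + 60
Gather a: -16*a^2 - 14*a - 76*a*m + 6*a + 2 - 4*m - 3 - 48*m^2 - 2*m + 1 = -16*a^2 + a*(-76*m - 8) - 48*m^2 - 6*m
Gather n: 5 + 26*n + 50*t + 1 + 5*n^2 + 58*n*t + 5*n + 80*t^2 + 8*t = 5*n^2 + n*(58*t + 31) + 80*t^2 + 58*t + 6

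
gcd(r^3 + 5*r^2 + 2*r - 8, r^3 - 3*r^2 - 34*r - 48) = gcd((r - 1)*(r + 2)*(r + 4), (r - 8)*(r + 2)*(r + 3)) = r + 2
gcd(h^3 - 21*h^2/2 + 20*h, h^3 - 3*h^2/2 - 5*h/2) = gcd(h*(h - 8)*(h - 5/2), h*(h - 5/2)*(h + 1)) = h^2 - 5*h/2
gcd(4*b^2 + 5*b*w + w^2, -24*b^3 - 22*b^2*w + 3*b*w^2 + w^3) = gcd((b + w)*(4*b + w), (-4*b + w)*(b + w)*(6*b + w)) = b + w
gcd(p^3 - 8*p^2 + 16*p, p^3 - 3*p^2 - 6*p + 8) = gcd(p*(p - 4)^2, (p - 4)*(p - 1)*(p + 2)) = p - 4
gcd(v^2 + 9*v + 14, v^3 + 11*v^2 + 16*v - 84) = v + 7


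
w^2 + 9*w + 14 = (w + 2)*(w + 7)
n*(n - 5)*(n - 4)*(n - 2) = n^4 - 11*n^3 + 38*n^2 - 40*n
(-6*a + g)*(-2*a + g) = 12*a^2 - 8*a*g + g^2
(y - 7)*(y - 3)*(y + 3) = y^3 - 7*y^2 - 9*y + 63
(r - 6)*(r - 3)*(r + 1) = r^3 - 8*r^2 + 9*r + 18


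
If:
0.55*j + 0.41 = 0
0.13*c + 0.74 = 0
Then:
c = -5.69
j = -0.75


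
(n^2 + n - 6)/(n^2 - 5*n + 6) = (n + 3)/(n - 3)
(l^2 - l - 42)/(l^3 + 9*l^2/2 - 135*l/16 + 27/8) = 16*(l - 7)/(16*l^2 - 24*l + 9)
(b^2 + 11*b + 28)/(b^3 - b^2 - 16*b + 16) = (b + 7)/(b^2 - 5*b + 4)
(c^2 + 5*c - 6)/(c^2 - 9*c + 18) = (c^2 + 5*c - 6)/(c^2 - 9*c + 18)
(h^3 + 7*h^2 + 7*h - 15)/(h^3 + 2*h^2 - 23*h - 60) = (h^2 + 4*h - 5)/(h^2 - h - 20)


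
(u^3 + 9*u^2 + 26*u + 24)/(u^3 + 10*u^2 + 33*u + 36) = (u + 2)/(u + 3)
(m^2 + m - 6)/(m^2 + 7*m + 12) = (m - 2)/(m + 4)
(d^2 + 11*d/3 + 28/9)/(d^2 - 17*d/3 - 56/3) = (d + 4/3)/(d - 8)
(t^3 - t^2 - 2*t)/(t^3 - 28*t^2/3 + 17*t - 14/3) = 3*t*(t + 1)/(3*t^2 - 22*t + 7)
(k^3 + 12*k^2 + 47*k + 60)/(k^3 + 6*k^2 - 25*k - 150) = (k^2 + 7*k + 12)/(k^2 + k - 30)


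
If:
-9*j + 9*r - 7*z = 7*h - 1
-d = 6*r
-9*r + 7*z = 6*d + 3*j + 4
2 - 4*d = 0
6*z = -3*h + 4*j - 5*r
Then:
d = 1/2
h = -475/322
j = 199/552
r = -1/12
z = 1349/1288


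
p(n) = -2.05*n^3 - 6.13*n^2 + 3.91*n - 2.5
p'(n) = -6.15*n^2 - 12.26*n + 3.91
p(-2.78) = -16.70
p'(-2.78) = -9.54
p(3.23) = -122.91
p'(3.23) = -99.85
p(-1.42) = -14.54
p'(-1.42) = 8.92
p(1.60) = -20.33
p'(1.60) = -31.45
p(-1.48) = -15.07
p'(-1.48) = 8.58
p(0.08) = -2.23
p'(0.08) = 2.89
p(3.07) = -107.59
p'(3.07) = -91.69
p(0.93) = -5.81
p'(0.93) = -12.81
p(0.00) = -2.50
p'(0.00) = 3.91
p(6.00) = -642.52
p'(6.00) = -291.05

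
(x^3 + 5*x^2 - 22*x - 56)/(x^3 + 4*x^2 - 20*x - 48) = (x + 7)/(x + 6)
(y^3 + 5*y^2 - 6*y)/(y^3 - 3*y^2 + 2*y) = (y + 6)/(y - 2)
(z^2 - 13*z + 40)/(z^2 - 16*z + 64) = (z - 5)/(z - 8)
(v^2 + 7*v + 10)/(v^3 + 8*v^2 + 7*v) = (v^2 + 7*v + 10)/(v*(v^2 + 8*v + 7))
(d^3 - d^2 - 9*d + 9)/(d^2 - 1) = (d^2 - 9)/(d + 1)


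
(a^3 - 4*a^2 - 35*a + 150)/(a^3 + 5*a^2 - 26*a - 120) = (a - 5)/(a + 4)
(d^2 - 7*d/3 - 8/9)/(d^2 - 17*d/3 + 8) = (d + 1/3)/(d - 3)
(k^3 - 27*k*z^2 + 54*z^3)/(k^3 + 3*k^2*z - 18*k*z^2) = (k - 3*z)/k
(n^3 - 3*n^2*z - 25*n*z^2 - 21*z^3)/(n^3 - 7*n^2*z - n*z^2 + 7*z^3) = (-n - 3*z)/(-n + z)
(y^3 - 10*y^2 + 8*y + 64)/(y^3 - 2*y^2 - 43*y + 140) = (y^2 - 6*y - 16)/(y^2 + 2*y - 35)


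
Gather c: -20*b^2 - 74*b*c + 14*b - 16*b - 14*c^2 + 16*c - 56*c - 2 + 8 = -20*b^2 - 2*b - 14*c^2 + c*(-74*b - 40) + 6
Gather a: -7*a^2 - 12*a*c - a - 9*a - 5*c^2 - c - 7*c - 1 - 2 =-7*a^2 + a*(-12*c - 10) - 5*c^2 - 8*c - 3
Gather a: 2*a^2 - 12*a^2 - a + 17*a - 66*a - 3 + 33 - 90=-10*a^2 - 50*a - 60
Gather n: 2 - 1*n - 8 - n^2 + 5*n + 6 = -n^2 + 4*n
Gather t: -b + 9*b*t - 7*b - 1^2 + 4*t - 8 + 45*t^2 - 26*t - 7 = -8*b + 45*t^2 + t*(9*b - 22) - 16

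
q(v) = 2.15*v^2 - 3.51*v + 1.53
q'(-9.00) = -42.21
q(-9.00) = 207.27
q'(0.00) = -3.51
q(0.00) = 1.53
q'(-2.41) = -13.87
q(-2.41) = 22.48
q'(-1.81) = -11.29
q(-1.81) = 14.93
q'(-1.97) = -11.98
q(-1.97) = 16.79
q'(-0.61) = -6.13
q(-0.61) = 4.47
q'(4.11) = 14.16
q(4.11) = 23.42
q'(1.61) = 3.41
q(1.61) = 1.45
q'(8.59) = 33.43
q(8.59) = 130.02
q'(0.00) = -3.51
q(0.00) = 1.53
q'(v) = 4.3*v - 3.51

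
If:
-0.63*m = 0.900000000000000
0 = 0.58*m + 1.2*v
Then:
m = -1.43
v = 0.69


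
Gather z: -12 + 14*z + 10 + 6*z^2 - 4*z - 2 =6*z^2 + 10*z - 4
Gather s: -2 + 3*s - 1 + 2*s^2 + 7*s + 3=2*s^2 + 10*s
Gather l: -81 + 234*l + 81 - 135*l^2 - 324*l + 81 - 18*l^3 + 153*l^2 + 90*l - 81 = -18*l^3 + 18*l^2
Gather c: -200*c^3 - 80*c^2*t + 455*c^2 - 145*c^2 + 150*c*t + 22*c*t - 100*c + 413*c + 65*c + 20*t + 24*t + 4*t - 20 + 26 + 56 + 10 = -200*c^3 + c^2*(310 - 80*t) + c*(172*t + 378) + 48*t + 72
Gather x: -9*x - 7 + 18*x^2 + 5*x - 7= 18*x^2 - 4*x - 14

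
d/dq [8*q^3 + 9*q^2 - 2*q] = 24*q^2 + 18*q - 2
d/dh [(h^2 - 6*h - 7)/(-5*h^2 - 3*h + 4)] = (-33*h^2 - 62*h - 45)/(25*h^4 + 30*h^3 - 31*h^2 - 24*h + 16)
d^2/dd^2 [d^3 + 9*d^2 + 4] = 6*d + 18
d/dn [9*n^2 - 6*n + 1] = 18*n - 6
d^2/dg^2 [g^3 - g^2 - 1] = 6*g - 2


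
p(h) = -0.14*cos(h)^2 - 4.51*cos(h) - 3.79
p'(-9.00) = -1.75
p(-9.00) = 0.20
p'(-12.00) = 2.55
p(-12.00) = -7.70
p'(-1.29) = -4.41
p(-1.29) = -5.05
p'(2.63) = 2.09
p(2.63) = 0.04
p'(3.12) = 0.09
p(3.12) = 0.58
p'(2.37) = 3.00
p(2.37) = -0.63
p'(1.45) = 4.51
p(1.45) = -4.34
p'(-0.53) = -2.40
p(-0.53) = -7.79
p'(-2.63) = -2.09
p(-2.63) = 0.04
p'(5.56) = -3.12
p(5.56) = -7.25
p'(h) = 0.28*sin(h)*cos(h) + 4.51*sin(h)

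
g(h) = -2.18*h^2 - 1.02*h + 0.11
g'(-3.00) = 12.06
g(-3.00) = -16.45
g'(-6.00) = 25.14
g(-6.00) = -72.25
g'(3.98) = -18.37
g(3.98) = -38.48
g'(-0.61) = 1.64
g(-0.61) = -0.08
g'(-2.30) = 9.01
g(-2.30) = -9.08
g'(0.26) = -2.15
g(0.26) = -0.30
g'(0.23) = -2.02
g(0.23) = -0.24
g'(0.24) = -2.07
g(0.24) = -0.26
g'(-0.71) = 2.08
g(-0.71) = -0.26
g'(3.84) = -17.76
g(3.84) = -35.95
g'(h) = -4.36*h - 1.02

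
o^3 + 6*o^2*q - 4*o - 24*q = (o - 2)*(o + 2)*(o + 6*q)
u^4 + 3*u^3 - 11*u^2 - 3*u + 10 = (u - 2)*(u - 1)*(u + 1)*(u + 5)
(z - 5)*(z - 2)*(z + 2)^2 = z^4 - 3*z^3 - 14*z^2 + 12*z + 40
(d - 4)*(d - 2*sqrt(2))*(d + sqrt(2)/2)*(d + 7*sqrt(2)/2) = d^4 - 4*d^3 + 2*sqrt(2)*d^3 - 25*d^2/2 - 8*sqrt(2)*d^2 - 7*sqrt(2)*d + 50*d + 28*sqrt(2)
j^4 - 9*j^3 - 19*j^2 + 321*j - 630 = (j - 7)*(j - 5)*(j - 3)*(j + 6)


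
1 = 1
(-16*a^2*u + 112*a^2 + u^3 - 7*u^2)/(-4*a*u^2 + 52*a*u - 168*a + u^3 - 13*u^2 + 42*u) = (4*a + u)/(u - 6)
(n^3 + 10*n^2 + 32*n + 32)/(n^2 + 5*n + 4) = (n^2 + 6*n + 8)/(n + 1)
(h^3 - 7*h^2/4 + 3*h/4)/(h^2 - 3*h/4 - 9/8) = 2*h*(-4*h^2 + 7*h - 3)/(-8*h^2 + 6*h + 9)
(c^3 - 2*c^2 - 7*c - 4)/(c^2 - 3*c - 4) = c + 1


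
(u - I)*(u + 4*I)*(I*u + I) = I*u^3 - 3*u^2 + I*u^2 - 3*u + 4*I*u + 4*I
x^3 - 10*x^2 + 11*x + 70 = (x - 7)*(x - 5)*(x + 2)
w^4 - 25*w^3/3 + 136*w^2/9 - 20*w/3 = w*(w - 6)*(w - 5/3)*(w - 2/3)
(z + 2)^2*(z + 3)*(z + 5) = z^4 + 12*z^3 + 51*z^2 + 92*z + 60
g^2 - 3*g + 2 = (g - 2)*(g - 1)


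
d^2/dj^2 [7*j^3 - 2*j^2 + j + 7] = 42*j - 4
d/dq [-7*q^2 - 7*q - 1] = -14*q - 7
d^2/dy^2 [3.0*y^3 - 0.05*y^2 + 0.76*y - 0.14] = 18.0*y - 0.1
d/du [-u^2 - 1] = -2*u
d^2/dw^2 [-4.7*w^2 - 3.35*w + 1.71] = -9.40000000000000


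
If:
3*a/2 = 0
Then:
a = 0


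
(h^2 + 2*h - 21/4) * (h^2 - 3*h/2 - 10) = h^4 + h^3/2 - 73*h^2/4 - 97*h/8 + 105/2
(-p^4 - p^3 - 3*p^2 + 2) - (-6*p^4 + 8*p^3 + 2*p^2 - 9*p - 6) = 5*p^4 - 9*p^3 - 5*p^2 + 9*p + 8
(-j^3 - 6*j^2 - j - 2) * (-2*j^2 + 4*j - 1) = 2*j^5 + 8*j^4 - 21*j^3 + 6*j^2 - 7*j + 2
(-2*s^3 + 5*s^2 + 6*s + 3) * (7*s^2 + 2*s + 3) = -14*s^5 + 31*s^4 + 46*s^3 + 48*s^2 + 24*s + 9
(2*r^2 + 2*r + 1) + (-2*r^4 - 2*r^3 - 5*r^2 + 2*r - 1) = -2*r^4 - 2*r^3 - 3*r^2 + 4*r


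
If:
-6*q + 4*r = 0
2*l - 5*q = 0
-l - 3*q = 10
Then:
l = -50/11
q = -20/11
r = -30/11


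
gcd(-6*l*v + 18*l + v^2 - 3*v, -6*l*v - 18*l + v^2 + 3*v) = -6*l + v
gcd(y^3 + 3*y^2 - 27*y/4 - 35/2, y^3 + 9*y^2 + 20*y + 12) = y + 2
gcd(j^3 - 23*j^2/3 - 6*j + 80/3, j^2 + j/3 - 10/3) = j^2 + j/3 - 10/3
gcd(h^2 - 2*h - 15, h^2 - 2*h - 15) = h^2 - 2*h - 15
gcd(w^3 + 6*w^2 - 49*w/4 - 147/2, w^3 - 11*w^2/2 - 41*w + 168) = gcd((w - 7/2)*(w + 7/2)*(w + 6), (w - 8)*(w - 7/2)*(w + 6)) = w^2 + 5*w/2 - 21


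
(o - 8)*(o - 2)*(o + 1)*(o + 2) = o^4 - 7*o^3 - 12*o^2 + 28*o + 32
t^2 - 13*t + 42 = (t - 7)*(t - 6)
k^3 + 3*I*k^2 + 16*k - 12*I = (k - 2*I)*(k - I)*(k + 6*I)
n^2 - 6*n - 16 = (n - 8)*(n + 2)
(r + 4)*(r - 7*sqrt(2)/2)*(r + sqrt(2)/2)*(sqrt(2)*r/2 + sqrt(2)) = sqrt(2)*r^4/2 - 3*r^3 + 3*sqrt(2)*r^3 - 18*r^2 + 9*sqrt(2)*r^2/4 - 24*r - 21*sqrt(2)*r/2 - 14*sqrt(2)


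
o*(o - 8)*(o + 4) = o^3 - 4*o^2 - 32*o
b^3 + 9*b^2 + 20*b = b*(b + 4)*(b + 5)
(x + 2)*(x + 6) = x^2 + 8*x + 12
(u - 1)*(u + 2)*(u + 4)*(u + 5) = u^4 + 10*u^3 + 27*u^2 + 2*u - 40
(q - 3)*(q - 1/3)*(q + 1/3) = q^3 - 3*q^2 - q/9 + 1/3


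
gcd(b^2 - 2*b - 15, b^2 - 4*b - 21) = b + 3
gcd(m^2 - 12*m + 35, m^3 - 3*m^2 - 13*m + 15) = m - 5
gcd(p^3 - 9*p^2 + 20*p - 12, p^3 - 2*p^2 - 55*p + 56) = p - 1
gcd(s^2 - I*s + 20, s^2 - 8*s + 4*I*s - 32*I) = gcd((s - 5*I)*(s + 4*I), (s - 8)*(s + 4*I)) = s + 4*I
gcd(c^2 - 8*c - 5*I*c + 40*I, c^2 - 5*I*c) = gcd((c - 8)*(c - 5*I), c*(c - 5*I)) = c - 5*I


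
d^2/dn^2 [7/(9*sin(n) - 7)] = 63*(-9*sin(n)^2 - 7*sin(n) + 18)/(9*sin(n) - 7)^3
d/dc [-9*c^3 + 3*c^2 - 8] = 3*c*(2 - 9*c)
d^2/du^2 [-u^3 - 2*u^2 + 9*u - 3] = -6*u - 4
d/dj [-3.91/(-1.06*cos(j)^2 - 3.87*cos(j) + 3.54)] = (8.2892*cos(j) + 15.1317)*sin(j)/(1.06*cos(j)^2 + 3.87*cos(j) - 3.54)^2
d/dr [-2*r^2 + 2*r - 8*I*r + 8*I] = -4*r + 2 - 8*I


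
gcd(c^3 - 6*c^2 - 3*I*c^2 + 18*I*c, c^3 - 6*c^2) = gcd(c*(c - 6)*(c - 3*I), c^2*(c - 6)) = c^2 - 6*c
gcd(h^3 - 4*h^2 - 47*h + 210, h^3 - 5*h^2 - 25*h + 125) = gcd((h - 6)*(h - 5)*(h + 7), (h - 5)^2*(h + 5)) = h - 5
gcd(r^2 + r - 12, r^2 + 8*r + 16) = r + 4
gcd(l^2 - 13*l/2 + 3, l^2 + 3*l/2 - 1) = l - 1/2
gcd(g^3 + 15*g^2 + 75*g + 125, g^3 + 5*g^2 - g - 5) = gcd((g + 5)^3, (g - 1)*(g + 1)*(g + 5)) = g + 5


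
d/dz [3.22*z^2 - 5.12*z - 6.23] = 6.44*z - 5.12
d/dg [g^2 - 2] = 2*g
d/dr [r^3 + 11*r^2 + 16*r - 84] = 3*r^2 + 22*r + 16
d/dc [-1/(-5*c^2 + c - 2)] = (1 - 10*c)/(5*c^2 - c + 2)^2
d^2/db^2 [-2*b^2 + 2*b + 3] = -4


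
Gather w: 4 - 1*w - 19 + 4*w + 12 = 3*w - 3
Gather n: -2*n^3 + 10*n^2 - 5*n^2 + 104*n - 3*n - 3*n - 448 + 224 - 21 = -2*n^3 + 5*n^2 + 98*n - 245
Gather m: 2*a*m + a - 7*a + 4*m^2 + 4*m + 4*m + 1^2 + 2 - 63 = -6*a + 4*m^2 + m*(2*a + 8) - 60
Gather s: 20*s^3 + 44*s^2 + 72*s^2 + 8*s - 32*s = 20*s^3 + 116*s^2 - 24*s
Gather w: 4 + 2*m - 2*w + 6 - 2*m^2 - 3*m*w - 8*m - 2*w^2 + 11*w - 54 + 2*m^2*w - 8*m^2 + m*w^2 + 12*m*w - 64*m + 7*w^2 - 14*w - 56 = -10*m^2 - 70*m + w^2*(m + 5) + w*(2*m^2 + 9*m - 5) - 100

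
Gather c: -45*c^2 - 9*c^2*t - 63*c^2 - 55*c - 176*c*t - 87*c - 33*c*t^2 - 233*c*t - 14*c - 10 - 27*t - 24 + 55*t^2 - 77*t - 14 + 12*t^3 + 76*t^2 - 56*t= c^2*(-9*t - 108) + c*(-33*t^2 - 409*t - 156) + 12*t^3 + 131*t^2 - 160*t - 48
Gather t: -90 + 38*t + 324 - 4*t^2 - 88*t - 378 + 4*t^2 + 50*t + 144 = 0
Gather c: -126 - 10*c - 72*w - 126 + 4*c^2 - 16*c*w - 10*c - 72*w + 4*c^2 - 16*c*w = 8*c^2 + c*(-32*w - 20) - 144*w - 252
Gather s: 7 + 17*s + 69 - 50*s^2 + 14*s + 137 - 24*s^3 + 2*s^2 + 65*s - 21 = -24*s^3 - 48*s^2 + 96*s + 192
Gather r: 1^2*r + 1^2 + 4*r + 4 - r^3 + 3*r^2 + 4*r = -r^3 + 3*r^2 + 9*r + 5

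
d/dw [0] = 0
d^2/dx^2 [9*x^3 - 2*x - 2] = 54*x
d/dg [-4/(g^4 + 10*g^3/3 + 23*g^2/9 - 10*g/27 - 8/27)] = 216*(54*g^3 + 135*g^2 + 69*g - 5)/(27*g^4 + 90*g^3 + 69*g^2 - 10*g - 8)^2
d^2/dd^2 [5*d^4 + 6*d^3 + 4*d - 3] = 12*d*(5*d + 3)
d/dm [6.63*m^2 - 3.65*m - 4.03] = 13.26*m - 3.65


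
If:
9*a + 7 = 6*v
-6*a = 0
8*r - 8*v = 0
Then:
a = 0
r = 7/6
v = 7/6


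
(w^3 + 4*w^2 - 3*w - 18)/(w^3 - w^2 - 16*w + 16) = (w^3 + 4*w^2 - 3*w - 18)/(w^3 - w^2 - 16*w + 16)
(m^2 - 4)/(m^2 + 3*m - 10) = (m + 2)/(m + 5)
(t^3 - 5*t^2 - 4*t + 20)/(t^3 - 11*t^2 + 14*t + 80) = (t - 2)/(t - 8)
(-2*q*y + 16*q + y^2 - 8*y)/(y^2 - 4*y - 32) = (-2*q + y)/(y + 4)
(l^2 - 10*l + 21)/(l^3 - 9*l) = (l - 7)/(l*(l + 3))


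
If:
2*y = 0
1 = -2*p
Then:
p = -1/2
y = 0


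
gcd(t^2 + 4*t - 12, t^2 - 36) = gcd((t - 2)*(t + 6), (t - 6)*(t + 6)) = t + 6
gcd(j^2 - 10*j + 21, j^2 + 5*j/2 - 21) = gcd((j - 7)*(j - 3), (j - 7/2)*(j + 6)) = 1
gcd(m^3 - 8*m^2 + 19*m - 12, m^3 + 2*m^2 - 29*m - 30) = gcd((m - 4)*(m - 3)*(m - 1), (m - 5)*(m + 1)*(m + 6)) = 1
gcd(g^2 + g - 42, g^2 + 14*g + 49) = g + 7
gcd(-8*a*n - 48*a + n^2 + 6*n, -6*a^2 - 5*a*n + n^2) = 1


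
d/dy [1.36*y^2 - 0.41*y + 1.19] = 2.72*y - 0.41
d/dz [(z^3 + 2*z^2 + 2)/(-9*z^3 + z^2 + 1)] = 19*z^2*(z^2 + 3)/(81*z^6 - 18*z^5 + z^4 - 18*z^3 + 2*z^2 + 1)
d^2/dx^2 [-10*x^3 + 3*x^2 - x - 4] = 6 - 60*x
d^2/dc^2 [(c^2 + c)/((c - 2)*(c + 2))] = 2*(c^3 + 12*c^2 + 12*c + 16)/(c^6 - 12*c^4 + 48*c^2 - 64)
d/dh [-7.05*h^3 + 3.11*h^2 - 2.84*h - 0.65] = -21.15*h^2 + 6.22*h - 2.84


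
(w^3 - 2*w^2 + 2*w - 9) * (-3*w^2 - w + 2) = -3*w^5 + 5*w^4 - 2*w^3 + 21*w^2 + 13*w - 18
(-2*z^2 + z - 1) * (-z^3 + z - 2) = 2*z^5 - z^4 - z^3 + 5*z^2 - 3*z + 2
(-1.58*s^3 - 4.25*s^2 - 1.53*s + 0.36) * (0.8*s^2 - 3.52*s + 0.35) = -1.264*s^5 + 2.1616*s^4 + 13.183*s^3 + 4.1861*s^2 - 1.8027*s + 0.126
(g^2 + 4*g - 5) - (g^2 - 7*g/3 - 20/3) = 19*g/3 + 5/3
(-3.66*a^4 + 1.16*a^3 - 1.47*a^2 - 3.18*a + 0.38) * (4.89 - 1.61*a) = 5.8926*a^5 - 19.765*a^4 + 8.0391*a^3 - 2.0685*a^2 - 16.162*a + 1.8582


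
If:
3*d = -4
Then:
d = -4/3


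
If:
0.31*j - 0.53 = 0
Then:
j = 1.71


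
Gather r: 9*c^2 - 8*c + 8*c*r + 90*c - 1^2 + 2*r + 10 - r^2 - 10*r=9*c^2 + 82*c - r^2 + r*(8*c - 8) + 9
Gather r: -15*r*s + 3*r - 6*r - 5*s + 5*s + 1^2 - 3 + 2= r*(-15*s - 3)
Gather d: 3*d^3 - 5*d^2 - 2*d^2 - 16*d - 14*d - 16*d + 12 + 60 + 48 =3*d^3 - 7*d^2 - 46*d + 120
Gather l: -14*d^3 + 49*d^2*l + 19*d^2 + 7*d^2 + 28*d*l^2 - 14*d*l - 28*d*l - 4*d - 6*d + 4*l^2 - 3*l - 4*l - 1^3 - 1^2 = -14*d^3 + 26*d^2 - 10*d + l^2*(28*d + 4) + l*(49*d^2 - 42*d - 7) - 2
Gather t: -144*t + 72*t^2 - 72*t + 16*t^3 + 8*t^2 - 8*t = 16*t^3 + 80*t^2 - 224*t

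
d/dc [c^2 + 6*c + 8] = 2*c + 6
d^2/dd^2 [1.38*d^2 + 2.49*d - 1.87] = 2.76000000000000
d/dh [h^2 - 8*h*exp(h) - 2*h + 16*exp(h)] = -8*h*exp(h) + 2*h + 8*exp(h) - 2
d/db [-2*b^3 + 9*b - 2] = 9 - 6*b^2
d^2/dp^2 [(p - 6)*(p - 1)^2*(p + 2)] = 12*p^2 - 36*p - 6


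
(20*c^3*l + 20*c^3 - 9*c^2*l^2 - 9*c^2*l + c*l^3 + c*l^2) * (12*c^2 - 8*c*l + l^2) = 240*c^5*l + 240*c^5 - 268*c^4*l^2 - 268*c^4*l + 104*c^3*l^3 + 104*c^3*l^2 - 17*c^2*l^4 - 17*c^2*l^3 + c*l^5 + c*l^4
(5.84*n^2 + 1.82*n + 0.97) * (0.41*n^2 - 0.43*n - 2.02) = 2.3944*n^4 - 1.765*n^3 - 12.1817*n^2 - 4.0935*n - 1.9594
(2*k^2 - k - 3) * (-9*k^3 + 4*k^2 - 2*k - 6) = -18*k^5 + 17*k^4 + 19*k^3 - 22*k^2 + 12*k + 18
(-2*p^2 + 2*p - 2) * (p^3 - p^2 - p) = -2*p^5 + 4*p^4 - 2*p^3 + 2*p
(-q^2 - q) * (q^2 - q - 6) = -q^4 + 7*q^2 + 6*q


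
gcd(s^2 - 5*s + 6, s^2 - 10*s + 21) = s - 3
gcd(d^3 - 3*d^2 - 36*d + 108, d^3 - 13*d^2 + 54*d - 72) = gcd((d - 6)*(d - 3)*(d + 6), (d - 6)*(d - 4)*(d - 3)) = d^2 - 9*d + 18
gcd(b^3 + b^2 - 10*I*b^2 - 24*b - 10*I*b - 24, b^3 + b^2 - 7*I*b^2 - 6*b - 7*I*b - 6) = b^2 + b*(1 - 6*I) - 6*I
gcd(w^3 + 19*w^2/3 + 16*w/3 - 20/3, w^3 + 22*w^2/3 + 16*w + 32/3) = w + 2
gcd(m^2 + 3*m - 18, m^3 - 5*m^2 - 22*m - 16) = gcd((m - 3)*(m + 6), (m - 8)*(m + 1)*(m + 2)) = 1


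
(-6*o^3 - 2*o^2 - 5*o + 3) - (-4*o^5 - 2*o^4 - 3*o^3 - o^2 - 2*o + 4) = 4*o^5 + 2*o^4 - 3*o^3 - o^2 - 3*o - 1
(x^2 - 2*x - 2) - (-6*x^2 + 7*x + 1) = 7*x^2 - 9*x - 3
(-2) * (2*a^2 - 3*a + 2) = -4*a^2 + 6*a - 4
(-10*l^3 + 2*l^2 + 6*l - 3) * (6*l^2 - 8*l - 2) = -60*l^5 + 92*l^4 + 40*l^3 - 70*l^2 + 12*l + 6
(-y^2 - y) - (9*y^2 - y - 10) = 10 - 10*y^2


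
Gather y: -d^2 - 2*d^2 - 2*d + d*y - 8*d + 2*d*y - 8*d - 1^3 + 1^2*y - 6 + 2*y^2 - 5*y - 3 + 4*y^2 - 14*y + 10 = -3*d^2 - 18*d + 6*y^2 + y*(3*d - 18)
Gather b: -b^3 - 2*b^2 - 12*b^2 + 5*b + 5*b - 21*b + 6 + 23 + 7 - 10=-b^3 - 14*b^2 - 11*b + 26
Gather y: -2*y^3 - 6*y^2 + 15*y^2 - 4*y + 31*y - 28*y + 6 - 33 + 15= -2*y^3 + 9*y^2 - y - 12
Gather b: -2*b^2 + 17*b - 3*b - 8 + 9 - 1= -2*b^2 + 14*b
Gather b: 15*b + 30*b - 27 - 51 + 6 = 45*b - 72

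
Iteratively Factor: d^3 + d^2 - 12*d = (d + 4)*(d^2 - 3*d) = d*(d + 4)*(d - 3)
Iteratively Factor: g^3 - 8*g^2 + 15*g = (g - 5)*(g^2 - 3*g) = (g - 5)*(g - 3)*(g)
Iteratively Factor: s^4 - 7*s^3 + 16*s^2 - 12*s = (s - 2)*(s^3 - 5*s^2 + 6*s) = (s - 3)*(s - 2)*(s^2 - 2*s) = s*(s - 3)*(s - 2)*(s - 2)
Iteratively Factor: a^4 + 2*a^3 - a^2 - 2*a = (a + 2)*(a^3 - a) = a*(a + 2)*(a^2 - 1) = a*(a - 1)*(a + 2)*(a + 1)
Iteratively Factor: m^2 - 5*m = (m)*(m - 5)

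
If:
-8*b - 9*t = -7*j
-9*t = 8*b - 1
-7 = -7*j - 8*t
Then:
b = -23/32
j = 1/7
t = 3/4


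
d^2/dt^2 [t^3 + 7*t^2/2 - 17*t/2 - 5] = 6*t + 7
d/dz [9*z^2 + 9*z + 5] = 18*z + 9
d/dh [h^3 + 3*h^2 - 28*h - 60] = 3*h^2 + 6*h - 28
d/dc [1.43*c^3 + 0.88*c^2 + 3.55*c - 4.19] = 4.29*c^2 + 1.76*c + 3.55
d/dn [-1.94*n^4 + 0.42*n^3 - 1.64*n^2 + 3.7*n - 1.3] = -7.76*n^3 + 1.26*n^2 - 3.28*n + 3.7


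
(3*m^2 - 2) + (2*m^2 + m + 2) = 5*m^2 + m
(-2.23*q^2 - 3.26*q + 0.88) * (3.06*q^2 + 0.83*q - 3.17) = -6.8238*q^4 - 11.8265*q^3 + 7.0561*q^2 + 11.0646*q - 2.7896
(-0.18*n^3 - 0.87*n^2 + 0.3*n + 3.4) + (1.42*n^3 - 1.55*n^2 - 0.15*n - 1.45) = 1.24*n^3 - 2.42*n^2 + 0.15*n + 1.95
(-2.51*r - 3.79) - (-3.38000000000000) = -2.51*r - 0.41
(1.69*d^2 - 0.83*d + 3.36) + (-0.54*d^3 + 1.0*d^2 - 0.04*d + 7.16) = -0.54*d^3 + 2.69*d^2 - 0.87*d + 10.52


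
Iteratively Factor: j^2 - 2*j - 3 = (j - 3)*(j + 1)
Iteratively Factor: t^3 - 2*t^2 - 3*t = (t)*(t^2 - 2*t - 3) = t*(t - 3)*(t + 1)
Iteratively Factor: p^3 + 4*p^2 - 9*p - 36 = (p + 3)*(p^2 + p - 12) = (p - 3)*(p + 3)*(p + 4)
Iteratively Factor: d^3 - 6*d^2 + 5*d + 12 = (d + 1)*(d^2 - 7*d + 12) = (d - 3)*(d + 1)*(d - 4)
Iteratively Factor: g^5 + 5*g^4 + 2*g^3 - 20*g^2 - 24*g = (g)*(g^4 + 5*g^3 + 2*g^2 - 20*g - 24) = g*(g + 2)*(g^3 + 3*g^2 - 4*g - 12) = g*(g - 2)*(g + 2)*(g^2 + 5*g + 6) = g*(g - 2)*(g + 2)^2*(g + 3)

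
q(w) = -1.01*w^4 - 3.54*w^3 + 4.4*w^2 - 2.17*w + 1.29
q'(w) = -4.04*w^3 - 10.62*w^2 + 8.8*w - 2.17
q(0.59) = 0.69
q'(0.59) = -1.50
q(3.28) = -200.31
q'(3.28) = -230.12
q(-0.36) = 2.79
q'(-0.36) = -6.53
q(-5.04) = -74.49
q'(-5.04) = 200.93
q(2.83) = -114.63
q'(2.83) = -153.89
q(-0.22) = 2.02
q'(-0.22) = -4.58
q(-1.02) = 10.74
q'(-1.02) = -17.91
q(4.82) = -848.50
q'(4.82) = -658.88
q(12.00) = -26451.63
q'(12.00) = -8406.97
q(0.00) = 1.29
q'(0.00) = -2.17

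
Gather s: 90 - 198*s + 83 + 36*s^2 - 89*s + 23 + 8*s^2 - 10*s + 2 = 44*s^2 - 297*s + 198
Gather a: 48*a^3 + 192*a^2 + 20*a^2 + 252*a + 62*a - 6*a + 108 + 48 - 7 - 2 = 48*a^3 + 212*a^2 + 308*a + 147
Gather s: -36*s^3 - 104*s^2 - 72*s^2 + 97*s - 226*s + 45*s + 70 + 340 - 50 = -36*s^3 - 176*s^2 - 84*s + 360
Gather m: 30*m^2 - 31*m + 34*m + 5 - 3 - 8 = 30*m^2 + 3*m - 6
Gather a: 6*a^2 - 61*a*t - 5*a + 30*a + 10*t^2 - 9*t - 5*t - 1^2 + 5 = 6*a^2 + a*(25 - 61*t) + 10*t^2 - 14*t + 4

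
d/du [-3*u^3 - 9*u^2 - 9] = 9*u*(-u - 2)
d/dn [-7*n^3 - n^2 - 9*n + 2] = -21*n^2 - 2*n - 9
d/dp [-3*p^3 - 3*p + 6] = -9*p^2 - 3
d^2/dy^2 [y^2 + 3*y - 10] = 2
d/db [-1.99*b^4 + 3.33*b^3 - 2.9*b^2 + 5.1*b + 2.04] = -7.96*b^3 + 9.99*b^2 - 5.8*b + 5.1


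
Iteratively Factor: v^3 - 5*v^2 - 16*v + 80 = (v + 4)*(v^2 - 9*v + 20) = (v - 4)*(v + 4)*(v - 5)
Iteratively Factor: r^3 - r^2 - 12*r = (r - 4)*(r^2 + 3*r) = (r - 4)*(r + 3)*(r)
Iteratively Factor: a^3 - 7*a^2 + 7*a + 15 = (a - 3)*(a^2 - 4*a - 5) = (a - 5)*(a - 3)*(a + 1)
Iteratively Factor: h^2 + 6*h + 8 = (h + 4)*(h + 2)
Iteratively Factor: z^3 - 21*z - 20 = (z + 4)*(z^2 - 4*z - 5) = (z + 1)*(z + 4)*(z - 5)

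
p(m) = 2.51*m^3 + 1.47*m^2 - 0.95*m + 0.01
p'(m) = 7.53*m^2 + 2.94*m - 0.95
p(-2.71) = -36.57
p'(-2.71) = 46.38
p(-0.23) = 0.28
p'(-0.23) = -1.23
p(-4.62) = -211.74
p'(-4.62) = 146.19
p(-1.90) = -10.09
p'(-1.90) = 20.65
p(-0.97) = 0.02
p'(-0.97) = 3.28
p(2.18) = 30.93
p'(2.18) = 41.24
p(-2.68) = -35.20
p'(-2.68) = 45.25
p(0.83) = 1.67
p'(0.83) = 6.68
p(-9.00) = -1702.16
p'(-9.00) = 582.52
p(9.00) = 1940.32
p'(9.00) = 635.44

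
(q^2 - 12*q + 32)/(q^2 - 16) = (q - 8)/(q + 4)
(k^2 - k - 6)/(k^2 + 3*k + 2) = (k - 3)/(k + 1)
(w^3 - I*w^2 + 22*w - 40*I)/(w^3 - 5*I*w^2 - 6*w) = (w^2 + I*w + 20)/(w*(w - 3*I))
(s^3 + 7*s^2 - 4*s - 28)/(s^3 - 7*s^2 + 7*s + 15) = (s^3 + 7*s^2 - 4*s - 28)/(s^3 - 7*s^2 + 7*s + 15)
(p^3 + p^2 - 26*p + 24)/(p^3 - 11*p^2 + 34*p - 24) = (p + 6)/(p - 6)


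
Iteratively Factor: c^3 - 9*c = (c + 3)*(c^2 - 3*c) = (c - 3)*(c + 3)*(c)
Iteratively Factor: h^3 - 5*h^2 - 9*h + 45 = (h + 3)*(h^2 - 8*h + 15) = (h - 3)*(h + 3)*(h - 5)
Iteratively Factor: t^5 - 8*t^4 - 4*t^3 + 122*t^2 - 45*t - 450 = (t + 2)*(t^4 - 10*t^3 + 16*t^2 + 90*t - 225) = (t - 5)*(t + 2)*(t^3 - 5*t^2 - 9*t + 45) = (t - 5)*(t - 3)*(t + 2)*(t^2 - 2*t - 15) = (t - 5)^2*(t - 3)*(t + 2)*(t + 3)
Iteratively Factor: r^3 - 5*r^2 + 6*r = (r - 2)*(r^2 - 3*r) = r*(r - 2)*(r - 3)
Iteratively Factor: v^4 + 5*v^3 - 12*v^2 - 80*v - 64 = (v + 4)*(v^3 + v^2 - 16*v - 16) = (v + 4)^2*(v^2 - 3*v - 4) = (v + 1)*(v + 4)^2*(v - 4)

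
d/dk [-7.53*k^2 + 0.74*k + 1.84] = 0.74 - 15.06*k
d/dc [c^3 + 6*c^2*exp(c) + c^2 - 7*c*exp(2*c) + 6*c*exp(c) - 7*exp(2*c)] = 6*c^2*exp(c) + 3*c^2 - 14*c*exp(2*c) + 18*c*exp(c) + 2*c - 21*exp(2*c) + 6*exp(c)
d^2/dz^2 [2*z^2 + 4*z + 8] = 4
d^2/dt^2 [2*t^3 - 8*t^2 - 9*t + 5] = 12*t - 16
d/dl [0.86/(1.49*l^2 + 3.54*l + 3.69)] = (-2.5628*l - 3.0444)/(1.49*l^2 + 3.54*l + 3.69)^2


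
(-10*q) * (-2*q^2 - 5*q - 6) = 20*q^3 + 50*q^2 + 60*q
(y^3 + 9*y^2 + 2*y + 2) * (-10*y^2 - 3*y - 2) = -10*y^5 - 93*y^4 - 49*y^3 - 44*y^2 - 10*y - 4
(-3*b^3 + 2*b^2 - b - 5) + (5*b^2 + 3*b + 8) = -3*b^3 + 7*b^2 + 2*b + 3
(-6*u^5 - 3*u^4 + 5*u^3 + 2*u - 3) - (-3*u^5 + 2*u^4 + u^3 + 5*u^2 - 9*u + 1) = -3*u^5 - 5*u^4 + 4*u^3 - 5*u^2 + 11*u - 4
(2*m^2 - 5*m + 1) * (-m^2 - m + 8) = -2*m^4 + 3*m^3 + 20*m^2 - 41*m + 8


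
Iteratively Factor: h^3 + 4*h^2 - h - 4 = (h - 1)*(h^2 + 5*h + 4) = (h - 1)*(h + 1)*(h + 4)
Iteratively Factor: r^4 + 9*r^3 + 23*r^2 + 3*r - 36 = (r + 3)*(r^3 + 6*r^2 + 5*r - 12) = (r - 1)*(r + 3)*(r^2 + 7*r + 12) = (r - 1)*(r + 3)*(r + 4)*(r + 3)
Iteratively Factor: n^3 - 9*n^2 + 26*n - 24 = (n - 3)*(n^2 - 6*n + 8) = (n - 3)*(n - 2)*(n - 4)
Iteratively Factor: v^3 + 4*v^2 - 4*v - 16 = (v + 4)*(v^2 - 4) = (v + 2)*(v + 4)*(v - 2)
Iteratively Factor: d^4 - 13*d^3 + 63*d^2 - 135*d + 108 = (d - 3)*(d^3 - 10*d^2 + 33*d - 36) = (d - 3)^2*(d^2 - 7*d + 12) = (d - 3)^3*(d - 4)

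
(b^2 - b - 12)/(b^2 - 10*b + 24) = (b + 3)/(b - 6)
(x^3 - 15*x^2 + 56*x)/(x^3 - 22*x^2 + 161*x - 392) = x/(x - 7)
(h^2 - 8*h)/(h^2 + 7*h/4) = 4*(h - 8)/(4*h + 7)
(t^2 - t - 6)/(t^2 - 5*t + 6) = (t + 2)/(t - 2)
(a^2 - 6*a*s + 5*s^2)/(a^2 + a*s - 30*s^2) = (a - s)/(a + 6*s)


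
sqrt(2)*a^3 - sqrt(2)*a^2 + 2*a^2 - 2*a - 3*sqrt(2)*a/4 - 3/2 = (a - 3/2)*(a + sqrt(2))*(sqrt(2)*a + sqrt(2)/2)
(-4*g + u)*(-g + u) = 4*g^2 - 5*g*u + u^2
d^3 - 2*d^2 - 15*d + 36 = (d - 3)^2*(d + 4)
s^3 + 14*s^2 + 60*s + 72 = (s + 2)*(s + 6)^2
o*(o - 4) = o^2 - 4*o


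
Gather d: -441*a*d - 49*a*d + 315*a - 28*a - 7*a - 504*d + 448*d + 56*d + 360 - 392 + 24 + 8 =-490*a*d + 280*a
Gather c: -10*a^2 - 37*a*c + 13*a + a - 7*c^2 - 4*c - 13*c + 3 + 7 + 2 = -10*a^2 + 14*a - 7*c^2 + c*(-37*a - 17) + 12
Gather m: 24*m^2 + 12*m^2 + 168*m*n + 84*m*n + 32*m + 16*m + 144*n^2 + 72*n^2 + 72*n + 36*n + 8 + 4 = 36*m^2 + m*(252*n + 48) + 216*n^2 + 108*n + 12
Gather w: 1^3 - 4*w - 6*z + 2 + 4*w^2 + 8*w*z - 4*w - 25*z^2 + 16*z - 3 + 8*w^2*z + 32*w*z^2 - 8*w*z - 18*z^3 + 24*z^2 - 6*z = w^2*(8*z + 4) + w*(32*z^2 - 8) - 18*z^3 - z^2 + 4*z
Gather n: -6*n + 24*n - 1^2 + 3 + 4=18*n + 6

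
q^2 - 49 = (q - 7)*(q + 7)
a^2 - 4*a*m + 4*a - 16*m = (a + 4)*(a - 4*m)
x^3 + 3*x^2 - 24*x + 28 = (x - 2)^2*(x + 7)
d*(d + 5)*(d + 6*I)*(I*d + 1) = I*d^4 - 5*d^3 + 5*I*d^3 - 25*d^2 + 6*I*d^2 + 30*I*d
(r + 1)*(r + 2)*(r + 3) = r^3 + 6*r^2 + 11*r + 6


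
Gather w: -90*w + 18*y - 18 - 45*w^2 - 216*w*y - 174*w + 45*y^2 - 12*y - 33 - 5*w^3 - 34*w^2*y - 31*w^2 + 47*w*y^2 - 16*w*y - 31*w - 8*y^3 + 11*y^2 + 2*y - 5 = -5*w^3 + w^2*(-34*y - 76) + w*(47*y^2 - 232*y - 295) - 8*y^3 + 56*y^2 + 8*y - 56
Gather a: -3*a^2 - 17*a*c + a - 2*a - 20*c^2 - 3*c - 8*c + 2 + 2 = -3*a^2 + a*(-17*c - 1) - 20*c^2 - 11*c + 4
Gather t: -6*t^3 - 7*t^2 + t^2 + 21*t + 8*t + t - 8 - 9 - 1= -6*t^3 - 6*t^2 + 30*t - 18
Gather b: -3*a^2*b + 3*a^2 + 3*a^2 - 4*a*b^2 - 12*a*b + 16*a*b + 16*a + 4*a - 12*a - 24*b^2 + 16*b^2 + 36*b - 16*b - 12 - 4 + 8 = 6*a^2 + 8*a + b^2*(-4*a - 8) + b*(-3*a^2 + 4*a + 20) - 8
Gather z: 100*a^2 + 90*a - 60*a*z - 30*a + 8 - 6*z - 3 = 100*a^2 + 60*a + z*(-60*a - 6) + 5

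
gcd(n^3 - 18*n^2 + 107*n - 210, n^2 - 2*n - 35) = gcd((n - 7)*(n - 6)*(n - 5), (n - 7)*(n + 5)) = n - 7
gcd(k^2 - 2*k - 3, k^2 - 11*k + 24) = k - 3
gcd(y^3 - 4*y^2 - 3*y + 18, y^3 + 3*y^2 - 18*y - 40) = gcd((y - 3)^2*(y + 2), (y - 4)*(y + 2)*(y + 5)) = y + 2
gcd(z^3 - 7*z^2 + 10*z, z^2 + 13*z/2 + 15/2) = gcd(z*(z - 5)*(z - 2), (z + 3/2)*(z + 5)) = 1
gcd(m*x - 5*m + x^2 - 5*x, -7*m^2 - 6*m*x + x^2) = m + x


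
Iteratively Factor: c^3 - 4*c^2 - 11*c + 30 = (c - 5)*(c^2 + c - 6) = (c - 5)*(c - 2)*(c + 3)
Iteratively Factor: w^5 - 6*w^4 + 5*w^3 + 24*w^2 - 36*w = (w - 3)*(w^4 - 3*w^3 - 4*w^2 + 12*w) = w*(w - 3)*(w^3 - 3*w^2 - 4*w + 12) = w*(w - 3)*(w + 2)*(w^2 - 5*w + 6) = w*(w - 3)*(w - 2)*(w + 2)*(w - 3)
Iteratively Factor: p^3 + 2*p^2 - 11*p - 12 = (p - 3)*(p^2 + 5*p + 4) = (p - 3)*(p + 4)*(p + 1)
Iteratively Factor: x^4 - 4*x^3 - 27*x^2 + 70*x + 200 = (x + 2)*(x^3 - 6*x^2 - 15*x + 100) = (x - 5)*(x + 2)*(x^2 - x - 20) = (x - 5)*(x + 2)*(x + 4)*(x - 5)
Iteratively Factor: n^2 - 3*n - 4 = (n + 1)*(n - 4)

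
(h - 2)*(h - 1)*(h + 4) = h^3 + h^2 - 10*h + 8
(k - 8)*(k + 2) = k^2 - 6*k - 16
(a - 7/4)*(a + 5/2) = a^2 + 3*a/4 - 35/8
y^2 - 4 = (y - 2)*(y + 2)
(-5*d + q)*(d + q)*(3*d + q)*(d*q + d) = -15*d^4*q - 15*d^4 - 17*d^3*q^2 - 17*d^3*q - d^2*q^3 - d^2*q^2 + d*q^4 + d*q^3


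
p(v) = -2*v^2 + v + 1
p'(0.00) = 1.00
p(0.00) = 1.00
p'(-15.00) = 61.00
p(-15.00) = -464.00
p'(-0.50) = 3.00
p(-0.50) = 0.00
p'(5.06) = -19.24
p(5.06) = -45.15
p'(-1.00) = 5.00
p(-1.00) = -2.00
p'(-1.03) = 5.12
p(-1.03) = -2.15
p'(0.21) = 0.16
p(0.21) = 1.12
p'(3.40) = -12.60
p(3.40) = -18.72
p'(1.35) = -4.40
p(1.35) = -1.30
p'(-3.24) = 13.96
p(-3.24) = -23.24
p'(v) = 1 - 4*v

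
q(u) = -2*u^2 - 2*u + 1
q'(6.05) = -26.20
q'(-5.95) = 21.80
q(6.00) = -83.00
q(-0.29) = 1.41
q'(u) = -4*u - 2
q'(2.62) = -12.48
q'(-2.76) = 9.04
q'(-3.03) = 10.12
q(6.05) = -84.30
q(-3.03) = -11.30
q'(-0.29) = -0.84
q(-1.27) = 0.31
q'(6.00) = -26.00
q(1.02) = -3.12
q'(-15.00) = 58.00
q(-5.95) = -57.90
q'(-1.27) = 3.08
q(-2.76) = -8.72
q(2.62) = -17.97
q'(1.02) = -6.08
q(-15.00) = -419.00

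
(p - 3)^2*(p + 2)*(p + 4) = p^4 - 19*p^2 + 6*p + 72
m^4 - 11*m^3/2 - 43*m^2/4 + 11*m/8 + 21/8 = (m - 7)*(m - 1/2)*(m + 1/2)*(m + 3/2)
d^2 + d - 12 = (d - 3)*(d + 4)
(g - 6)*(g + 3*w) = g^2 + 3*g*w - 6*g - 18*w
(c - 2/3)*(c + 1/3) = c^2 - c/3 - 2/9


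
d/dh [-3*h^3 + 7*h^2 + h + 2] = -9*h^2 + 14*h + 1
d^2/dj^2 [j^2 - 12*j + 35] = 2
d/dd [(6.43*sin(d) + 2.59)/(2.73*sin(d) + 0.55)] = -3.5342*cos(d)/(2.73*sin(d) + 0.55)^2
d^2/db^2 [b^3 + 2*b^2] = 6*b + 4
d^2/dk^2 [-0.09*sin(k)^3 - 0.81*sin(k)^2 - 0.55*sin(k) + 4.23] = 0.6175*sin(k) - 0.2025*sin(3*k) - 1.62*cos(2*k)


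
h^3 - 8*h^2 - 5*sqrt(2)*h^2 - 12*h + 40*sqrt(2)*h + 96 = (h - 8)*(h - 6*sqrt(2))*(h + sqrt(2))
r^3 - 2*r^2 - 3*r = r*(r - 3)*(r + 1)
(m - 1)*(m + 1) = m^2 - 1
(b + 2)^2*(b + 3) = b^3 + 7*b^2 + 16*b + 12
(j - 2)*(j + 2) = j^2 - 4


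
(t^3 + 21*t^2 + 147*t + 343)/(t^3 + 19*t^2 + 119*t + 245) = (t + 7)/(t + 5)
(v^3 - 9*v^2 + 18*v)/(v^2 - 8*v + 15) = v*(v - 6)/(v - 5)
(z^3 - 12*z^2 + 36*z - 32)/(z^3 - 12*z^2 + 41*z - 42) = (z^2 - 10*z + 16)/(z^2 - 10*z + 21)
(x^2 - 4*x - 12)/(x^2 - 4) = (x - 6)/(x - 2)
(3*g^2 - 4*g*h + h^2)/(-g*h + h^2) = (-3*g + h)/h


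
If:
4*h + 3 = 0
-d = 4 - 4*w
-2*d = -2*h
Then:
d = -3/4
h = -3/4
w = 13/16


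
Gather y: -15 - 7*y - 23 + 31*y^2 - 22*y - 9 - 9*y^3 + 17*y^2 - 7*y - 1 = -9*y^3 + 48*y^2 - 36*y - 48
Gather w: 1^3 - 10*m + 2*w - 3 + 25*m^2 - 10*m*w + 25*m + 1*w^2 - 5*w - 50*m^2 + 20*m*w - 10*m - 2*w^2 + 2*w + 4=-25*m^2 + 5*m - w^2 + w*(10*m - 1) + 2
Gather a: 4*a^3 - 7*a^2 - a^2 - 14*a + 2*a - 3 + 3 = 4*a^3 - 8*a^2 - 12*a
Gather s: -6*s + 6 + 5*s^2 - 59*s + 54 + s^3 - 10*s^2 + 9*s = s^3 - 5*s^2 - 56*s + 60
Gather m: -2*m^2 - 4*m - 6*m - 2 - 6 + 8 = -2*m^2 - 10*m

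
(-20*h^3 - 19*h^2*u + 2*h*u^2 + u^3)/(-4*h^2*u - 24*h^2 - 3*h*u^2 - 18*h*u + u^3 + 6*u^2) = (5*h + u)/(u + 6)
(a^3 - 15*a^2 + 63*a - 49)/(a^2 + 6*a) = (a^3 - 15*a^2 + 63*a - 49)/(a*(a + 6))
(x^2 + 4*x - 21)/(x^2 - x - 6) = (x + 7)/(x + 2)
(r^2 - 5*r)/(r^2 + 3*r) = (r - 5)/(r + 3)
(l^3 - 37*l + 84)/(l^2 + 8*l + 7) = (l^2 - 7*l + 12)/(l + 1)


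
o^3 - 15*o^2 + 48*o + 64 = (o - 8)^2*(o + 1)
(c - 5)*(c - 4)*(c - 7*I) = c^3 - 9*c^2 - 7*I*c^2 + 20*c + 63*I*c - 140*I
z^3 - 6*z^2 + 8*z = z*(z - 4)*(z - 2)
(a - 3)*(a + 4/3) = a^2 - 5*a/3 - 4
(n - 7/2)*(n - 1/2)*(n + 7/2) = n^3 - n^2/2 - 49*n/4 + 49/8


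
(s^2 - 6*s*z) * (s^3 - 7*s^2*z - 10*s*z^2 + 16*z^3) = s^5 - 13*s^4*z + 32*s^3*z^2 + 76*s^2*z^3 - 96*s*z^4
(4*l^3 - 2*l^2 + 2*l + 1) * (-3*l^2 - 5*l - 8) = -12*l^5 - 14*l^4 - 28*l^3 + 3*l^2 - 21*l - 8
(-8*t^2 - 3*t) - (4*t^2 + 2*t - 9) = -12*t^2 - 5*t + 9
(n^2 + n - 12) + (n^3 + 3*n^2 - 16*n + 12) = n^3 + 4*n^2 - 15*n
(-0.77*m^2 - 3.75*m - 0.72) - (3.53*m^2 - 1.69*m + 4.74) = -4.3*m^2 - 2.06*m - 5.46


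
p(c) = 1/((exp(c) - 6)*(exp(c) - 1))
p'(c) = -exp(c)/((exp(c) - 6)*(exp(c) - 1)^2) - exp(c)/((exp(c) - 6)^2*(exp(c) - 1))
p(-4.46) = 0.17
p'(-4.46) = 0.00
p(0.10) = -1.94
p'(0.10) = 19.97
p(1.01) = -0.18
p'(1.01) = 0.13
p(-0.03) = 6.73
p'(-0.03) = 222.20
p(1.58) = -0.23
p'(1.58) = -0.68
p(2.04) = 0.09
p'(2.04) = -0.50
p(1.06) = -0.17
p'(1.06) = 0.10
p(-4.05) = 0.17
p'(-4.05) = 0.00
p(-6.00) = 0.17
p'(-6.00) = 0.00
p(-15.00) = 0.17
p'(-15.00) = 0.00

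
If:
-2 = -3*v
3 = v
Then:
No Solution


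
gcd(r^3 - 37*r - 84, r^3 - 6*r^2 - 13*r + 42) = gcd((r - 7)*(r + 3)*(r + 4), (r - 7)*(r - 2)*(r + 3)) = r^2 - 4*r - 21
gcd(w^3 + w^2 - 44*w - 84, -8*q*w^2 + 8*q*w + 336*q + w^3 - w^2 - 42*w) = w^2 - w - 42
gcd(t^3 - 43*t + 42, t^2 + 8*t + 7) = t + 7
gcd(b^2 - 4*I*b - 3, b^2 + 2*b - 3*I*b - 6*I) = b - 3*I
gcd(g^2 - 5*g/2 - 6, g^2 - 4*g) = g - 4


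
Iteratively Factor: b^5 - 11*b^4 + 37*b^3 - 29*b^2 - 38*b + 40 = (b + 1)*(b^4 - 12*b^3 + 49*b^2 - 78*b + 40) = (b - 4)*(b + 1)*(b^3 - 8*b^2 + 17*b - 10) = (b - 5)*(b - 4)*(b + 1)*(b^2 - 3*b + 2) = (b - 5)*(b - 4)*(b - 1)*(b + 1)*(b - 2)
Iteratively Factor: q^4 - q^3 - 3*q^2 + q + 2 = (q - 1)*(q^3 - 3*q - 2) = (q - 2)*(q - 1)*(q^2 + 2*q + 1) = (q - 2)*(q - 1)*(q + 1)*(q + 1)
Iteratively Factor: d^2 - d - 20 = (d + 4)*(d - 5)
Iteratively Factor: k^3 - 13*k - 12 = (k + 1)*(k^2 - k - 12) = (k + 1)*(k + 3)*(k - 4)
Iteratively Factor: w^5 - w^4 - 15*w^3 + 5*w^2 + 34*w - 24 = (w - 4)*(w^4 + 3*w^3 - 3*w^2 - 7*w + 6) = (w - 4)*(w + 2)*(w^3 + w^2 - 5*w + 3) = (w - 4)*(w + 2)*(w + 3)*(w^2 - 2*w + 1) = (w - 4)*(w - 1)*(w + 2)*(w + 3)*(w - 1)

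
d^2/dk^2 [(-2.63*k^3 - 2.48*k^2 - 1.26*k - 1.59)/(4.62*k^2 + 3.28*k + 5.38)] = (95.5252399999997*k^3 - 112.23444*k^2 - 413.39964*k - 54.2662)/(98.611128*k^6 + 210.028896*k^5 + 493.61004*k^4 + 524.44576*k^3 + 574.80996*k^2 + 284.812896*k + 155.720872)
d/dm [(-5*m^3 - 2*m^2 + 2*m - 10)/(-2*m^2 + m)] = 2*(5*m^4 - 5*m^3 + m^2 - 20*m + 5)/(m^2*(4*m^2 - 4*m + 1))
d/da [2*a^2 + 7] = 4*a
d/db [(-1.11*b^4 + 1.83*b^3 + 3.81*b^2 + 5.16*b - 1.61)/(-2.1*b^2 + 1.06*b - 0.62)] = (4.662*b^5 - 7.3728*b^4 + 6.6324*b^3 + 11.4708*b^2 - 11.4864*b - 1.4926)/(4.41*b^4 - 4.452*b^3 + 3.7276*b^2 - 1.3144*b + 0.3844)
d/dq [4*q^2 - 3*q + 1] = 8*q - 3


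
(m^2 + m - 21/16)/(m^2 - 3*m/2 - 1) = (-16*m^2 - 16*m + 21)/(8*(-2*m^2 + 3*m + 2))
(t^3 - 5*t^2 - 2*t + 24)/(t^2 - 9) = (t^2 - 2*t - 8)/(t + 3)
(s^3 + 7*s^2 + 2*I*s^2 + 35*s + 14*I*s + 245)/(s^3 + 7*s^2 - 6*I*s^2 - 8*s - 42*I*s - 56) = (s^2 + 2*I*s + 35)/(s^2 - 6*I*s - 8)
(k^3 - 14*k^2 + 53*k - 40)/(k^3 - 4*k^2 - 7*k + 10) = (k - 8)/(k + 2)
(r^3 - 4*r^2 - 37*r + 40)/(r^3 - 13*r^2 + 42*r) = (r^3 - 4*r^2 - 37*r + 40)/(r*(r^2 - 13*r + 42))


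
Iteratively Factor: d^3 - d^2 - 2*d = (d - 2)*(d^2 + d) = (d - 2)*(d + 1)*(d)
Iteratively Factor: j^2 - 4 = (j + 2)*(j - 2)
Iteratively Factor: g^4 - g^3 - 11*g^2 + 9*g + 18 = (g + 1)*(g^3 - 2*g^2 - 9*g + 18) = (g + 1)*(g + 3)*(g^2 - 5*g + 6) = (g - 2)*(g + 1)*(g + 3)*(g - 3)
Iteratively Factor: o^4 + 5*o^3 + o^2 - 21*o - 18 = (o + 3)*(o^3 + 2*o^2 - 5*o - 6) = (o + 1)*(o + 3)*(o^2 + o - 6) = (o + 1)*(o + 3)^2*(o - 2)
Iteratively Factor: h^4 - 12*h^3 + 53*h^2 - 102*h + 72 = (h - 2)*(h^3 - 10*h^2 + 33*h - 36) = (h - 3)*(h - 2)*(h^2 - 7*h + 12) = (h - 3)^2*(h - 2)*(h - 4)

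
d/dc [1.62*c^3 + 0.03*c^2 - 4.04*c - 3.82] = 4.86*c^2 + 0.06*c - 4.04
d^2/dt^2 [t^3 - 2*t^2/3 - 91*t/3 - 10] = 6*t - 4/3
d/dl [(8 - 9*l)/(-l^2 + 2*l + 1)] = (-9*l^2 + 16*l - 25)/(l^4 - 4*l^3 + 2*l^2 + 4*l + 1)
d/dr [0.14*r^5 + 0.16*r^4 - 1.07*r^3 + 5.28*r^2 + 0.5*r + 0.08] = 0.7*r^4 + 0.64*r^3 - 3.21*r^2 + 10.56*r + 0.5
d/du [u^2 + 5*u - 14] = 2*u + 5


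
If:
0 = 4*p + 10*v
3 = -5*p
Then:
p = -3/5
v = 6/25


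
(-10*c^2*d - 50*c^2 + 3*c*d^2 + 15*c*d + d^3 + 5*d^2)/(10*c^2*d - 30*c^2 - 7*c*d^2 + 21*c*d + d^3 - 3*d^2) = (-5*c*d - 25*c - d^2 - 5*d)/(5*c*d - 15*c - d^2 + 3*d)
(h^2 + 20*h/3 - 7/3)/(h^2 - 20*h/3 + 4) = (3*h^2 + 20*h - 7)/(3*h^2 - 20*h + 12)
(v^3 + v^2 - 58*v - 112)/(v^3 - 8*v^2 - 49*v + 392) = (v + 2)/(v - 7)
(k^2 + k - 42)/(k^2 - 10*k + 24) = (k + 7)/(k - 4)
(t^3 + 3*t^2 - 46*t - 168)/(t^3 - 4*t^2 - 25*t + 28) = (t + 6)/(t - 1)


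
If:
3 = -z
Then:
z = -3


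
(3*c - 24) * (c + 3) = 3*c^2 - 15*c - 72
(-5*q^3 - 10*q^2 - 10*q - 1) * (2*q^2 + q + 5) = -10*q^5 - 25*q^4 - 55*q^3 - 62*q^2 - 51*q - 5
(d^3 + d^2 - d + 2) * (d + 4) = d^4 + 5*d^3 + 3*d^2 - 2*d + 8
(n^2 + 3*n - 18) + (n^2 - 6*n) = 2*n^2 - 3*n - 18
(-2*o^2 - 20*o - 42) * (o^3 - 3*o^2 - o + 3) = -2*o^5 - 14*o^4 + 20*o^3 + 140*o^2 - 18*o - 126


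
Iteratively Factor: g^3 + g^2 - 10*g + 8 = (g - 1)*(g^2 + 2*g - 8) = (g - 1)*(g + 4)*(g - 2)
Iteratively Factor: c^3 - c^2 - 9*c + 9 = (c - 1)*(c^2 - 9) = (c - 3)*(c - 1)*(c + 3)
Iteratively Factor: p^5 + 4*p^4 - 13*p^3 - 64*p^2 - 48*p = (p - 4)*(p^4 + 8*p^3 + 19*p^2 + 12*p) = (p - 4)*(p + 3)*(p^3 + 5*p^2 + 4*p) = (p - 4)*(p + 1)*(p + 3)*(p^2 + 4*p) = p*(p - 4)*(p + 1)*(p + 3)*(p + 4)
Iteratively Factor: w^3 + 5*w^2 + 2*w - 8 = (w - 1)*(w^2 + 6*w + 8) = (w - 1)*(w + 4)*(w + 2)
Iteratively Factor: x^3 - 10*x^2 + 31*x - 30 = (x - 2)*(x^2 - 8*x + 15) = (x - 3)*(x - 2)*(x - 5)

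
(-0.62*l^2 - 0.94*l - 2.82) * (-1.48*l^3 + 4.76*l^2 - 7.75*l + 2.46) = 0.9176*l^5 - 1.56*l^4 + 4.5042*l^3 - 7.6634*l^2 + 19.5426*l - 6.9372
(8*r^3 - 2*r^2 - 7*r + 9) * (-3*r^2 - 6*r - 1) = -24*r^5 - 42*r^4 + 25*r^3 + 17*r^2 - 47*r - 9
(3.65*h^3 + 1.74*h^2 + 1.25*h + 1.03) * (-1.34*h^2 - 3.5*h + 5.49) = -4.891*h^5 - 15.1066*h^4 + 12.2735*h^3 + 3.7974*h^2 + 3.2575*h + 5.6547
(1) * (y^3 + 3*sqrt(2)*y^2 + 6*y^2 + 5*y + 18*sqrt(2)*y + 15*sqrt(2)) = y^3 + 3*sqrt(2)*y^2 + 6*y^2 + 5*y + 18*sqrt(2)*y + 15*sqrt(2)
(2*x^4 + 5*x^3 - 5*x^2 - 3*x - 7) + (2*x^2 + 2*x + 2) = 2*x^4 + 5*x^3 - 3*x^2 - x - 5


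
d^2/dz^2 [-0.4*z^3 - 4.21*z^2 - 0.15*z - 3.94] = -2.4*z - 8.42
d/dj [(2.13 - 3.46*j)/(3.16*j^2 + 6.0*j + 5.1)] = (10.9336*j^2 - 13.4616*j - 30.426)/(9.9856*j^4 + 37.92*j^3 + 68.232*j^2 + 61.2*j + 26.01)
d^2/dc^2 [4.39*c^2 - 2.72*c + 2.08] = 8.78000000000000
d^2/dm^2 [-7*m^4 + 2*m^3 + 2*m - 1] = 12*m*(1 - 7*m)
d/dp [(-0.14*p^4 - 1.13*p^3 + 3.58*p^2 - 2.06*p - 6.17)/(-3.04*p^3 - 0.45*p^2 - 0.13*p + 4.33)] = (0.4256*p^6 + 0.125999999999999*p^5 + 11.4463*p^4 - 14.6558*p^3 - 72.3415*p^2 + 25.4498*p - 9.7219)/(9.2416*p^6 + 2.736*p^5 + 0.9929*p^4 - 26.2094*p^3 - 3.8801*p^2 - 1.1258*p + 18.7489)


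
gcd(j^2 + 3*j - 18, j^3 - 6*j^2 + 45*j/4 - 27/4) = j - 3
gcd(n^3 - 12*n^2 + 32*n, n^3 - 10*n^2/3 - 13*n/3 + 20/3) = n - 4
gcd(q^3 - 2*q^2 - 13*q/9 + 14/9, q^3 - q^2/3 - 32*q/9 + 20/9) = q - 2/3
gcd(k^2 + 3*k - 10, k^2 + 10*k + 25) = k + 5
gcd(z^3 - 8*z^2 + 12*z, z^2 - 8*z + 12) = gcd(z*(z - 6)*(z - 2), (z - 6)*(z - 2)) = z^2 - 8*z + 12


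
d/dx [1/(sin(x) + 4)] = -cos(x)/(sin(x) + 4)^2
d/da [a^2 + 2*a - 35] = 2*a + 2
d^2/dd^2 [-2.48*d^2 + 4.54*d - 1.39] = -4.96000000000000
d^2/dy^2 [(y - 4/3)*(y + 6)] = 2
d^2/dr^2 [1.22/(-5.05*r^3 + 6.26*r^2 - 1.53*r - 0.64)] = ((36.966*r - 15.2744)*(5.05*r^3 - 6.26*r^2 + 1.53*r + 0.64) - 1.22*(15.15*r^2 - 12.52*r + 1.53)*(30.3*r^2 - 25.04*r + 3.06))/(5.05*r^3 - 6.26*r^2 + 1.53*r + 0.64)^3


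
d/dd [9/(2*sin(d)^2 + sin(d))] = -(36/tan(d) + 9*cos(d)/sin(d)^2)/(2*sin(d) + 1)^2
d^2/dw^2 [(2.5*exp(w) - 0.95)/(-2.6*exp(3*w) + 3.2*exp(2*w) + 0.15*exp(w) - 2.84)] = (-67.6000000000001*exp(6*w) + 120.198*exp(5*w) - 116.444*exp(4*w) + 279.351*exp(3*w) - 198.0852*exp(2*w) + 33.490775*exp(w) - 19.7593)*exp(w)/(17.576*exp(9*w) - 64.896*exp(8*w) + 76.83*exp(7*w) + 32.3152*exp(6*w) - 146.2053*exp(5*w) + 80.3832*exp(4*w) + 71.087505*exp(3*w) - 77.23806*exp(2*w) - 3.62952*exp(w) + 22.906304)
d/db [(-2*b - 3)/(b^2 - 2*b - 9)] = 2*(b^2 + 3*b + 6)/(b^4 - 4*b^3 - 14*b^2 + 36*b + 81)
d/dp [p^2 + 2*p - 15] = 2*p + 2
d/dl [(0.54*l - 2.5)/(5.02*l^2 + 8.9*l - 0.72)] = (-2.7108*l^2 + 25.1*l + 21.8612)/(25.2004*l^4 + 89.356*l^3 + 71.9812*l^2 - 12.816*l + 0.5184)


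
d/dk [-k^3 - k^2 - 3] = k*(-3*k - 2)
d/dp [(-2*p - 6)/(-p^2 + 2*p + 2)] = 2*(-p^2 - 6*p + 4)/(p^4 - 4*p^3 + 8*p + 4)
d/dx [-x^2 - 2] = -2*x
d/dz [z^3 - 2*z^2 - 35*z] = 3*z^2 - 4*z - 35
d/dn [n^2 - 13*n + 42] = 2*n - 13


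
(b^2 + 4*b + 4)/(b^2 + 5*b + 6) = (b + 2)/(b + 3)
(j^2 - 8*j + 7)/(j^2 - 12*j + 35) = (j - 1)/(j - 5)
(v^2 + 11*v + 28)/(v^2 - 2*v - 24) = (v + 7)/(v - 6)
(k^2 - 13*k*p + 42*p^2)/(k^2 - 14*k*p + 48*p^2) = (-k + 7*p)/(-k + 8*p)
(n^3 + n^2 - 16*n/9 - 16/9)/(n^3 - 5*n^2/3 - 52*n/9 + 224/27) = 3*(3*n^2 + 7*n + 4)/(9*n^2 - 3*n - 56)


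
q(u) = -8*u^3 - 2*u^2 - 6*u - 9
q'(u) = -24*u^2 - 4*u - 6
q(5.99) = -1836.07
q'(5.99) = -891.08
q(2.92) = -242.75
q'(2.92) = -222.31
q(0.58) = -14.71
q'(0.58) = -16.39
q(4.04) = -593.40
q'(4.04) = -413.88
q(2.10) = -104.51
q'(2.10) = -120.24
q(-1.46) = 20.39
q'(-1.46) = -51.32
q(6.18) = -2010.70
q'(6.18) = -947.34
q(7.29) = -3258.39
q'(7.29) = -1310.62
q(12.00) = -14193.00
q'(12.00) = -3510.00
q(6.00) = -1845.00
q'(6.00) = -894.00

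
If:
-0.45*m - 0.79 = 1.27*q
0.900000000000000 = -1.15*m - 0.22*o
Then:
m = -2.82222222222222*q - 1.75555555555556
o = 14.7525252525253*q + 5.08585858585859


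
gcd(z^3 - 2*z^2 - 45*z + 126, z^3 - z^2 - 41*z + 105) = z^2 + 4*z - 21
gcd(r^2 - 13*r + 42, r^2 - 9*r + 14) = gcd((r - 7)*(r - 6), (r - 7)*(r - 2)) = r - 7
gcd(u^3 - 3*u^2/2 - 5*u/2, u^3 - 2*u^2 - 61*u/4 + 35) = u - 5/2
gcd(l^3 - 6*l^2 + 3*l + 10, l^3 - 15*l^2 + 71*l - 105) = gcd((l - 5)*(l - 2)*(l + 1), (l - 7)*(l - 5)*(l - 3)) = l - 5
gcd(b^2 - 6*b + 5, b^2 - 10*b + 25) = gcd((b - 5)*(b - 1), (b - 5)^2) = b - 5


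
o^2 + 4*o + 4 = (o + 2)^2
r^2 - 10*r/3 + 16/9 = (r - 8/3)*(r - 2/3)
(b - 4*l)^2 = b^2 - 8*b*l + 16*l^2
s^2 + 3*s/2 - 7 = (s - 2)*(s + 7/2)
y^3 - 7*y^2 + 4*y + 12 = (y - 6)*(y - 2)*(y + 1)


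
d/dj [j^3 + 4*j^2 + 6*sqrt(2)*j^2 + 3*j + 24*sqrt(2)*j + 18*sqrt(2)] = 3*j^2 + 8*j + 12*sqrt(2)*j + 3 + 24*sqrt(2)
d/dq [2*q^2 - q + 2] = 4*q - 1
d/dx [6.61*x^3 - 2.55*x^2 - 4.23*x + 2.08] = 19.83*x^2 - 5.1*x - 4.23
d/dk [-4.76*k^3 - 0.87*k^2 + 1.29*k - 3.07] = -14.28*k^2 - 1.74*k + 1.29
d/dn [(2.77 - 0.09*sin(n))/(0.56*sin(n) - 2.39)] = -1.3361*cos(n)/(0.56*sin(n) - 2.39)^2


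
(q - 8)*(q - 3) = q^2 - 11*q + 24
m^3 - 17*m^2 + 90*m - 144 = (m - 8)*(m - 6)*(m - 3)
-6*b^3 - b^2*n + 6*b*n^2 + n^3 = (-b + n)*(b + n)*(6*b + n)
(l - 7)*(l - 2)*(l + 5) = l^3 - 4*l^2 - 31*l + 70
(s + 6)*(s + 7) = s^2 + 13*s + 42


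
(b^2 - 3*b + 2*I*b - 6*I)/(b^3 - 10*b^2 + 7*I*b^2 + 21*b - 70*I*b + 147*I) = (b + 2*I)/(b^2 + 7*b*(-1 + I) - 49*I)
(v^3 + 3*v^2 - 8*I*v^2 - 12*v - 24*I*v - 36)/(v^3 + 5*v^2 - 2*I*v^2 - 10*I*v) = (v^2 + 3*v*(1 - 2*I) - 18*I)/(v*(v + 5))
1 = 1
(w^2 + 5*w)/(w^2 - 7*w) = (w + 5)/(w - 7)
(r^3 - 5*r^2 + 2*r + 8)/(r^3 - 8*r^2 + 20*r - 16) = (r + 1)/(r - 2)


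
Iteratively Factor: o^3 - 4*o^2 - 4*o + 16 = (o + 2)*(o^2 - 6*o + 8) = (o - 2)*(o + 2)*(o - 4)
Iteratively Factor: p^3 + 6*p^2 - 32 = (p - 2)*(p^2 + 8*p + 16) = (p - 2)*(p + 4)*(p + 4)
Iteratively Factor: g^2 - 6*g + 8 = (g - 4)*(g - 2)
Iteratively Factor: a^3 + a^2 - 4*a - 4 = (a + 2)*(a^2 - a - 2) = (a - 2)*(a + 2)*(a + 1)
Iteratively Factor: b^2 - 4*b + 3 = (b - 1)*(b - 3)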